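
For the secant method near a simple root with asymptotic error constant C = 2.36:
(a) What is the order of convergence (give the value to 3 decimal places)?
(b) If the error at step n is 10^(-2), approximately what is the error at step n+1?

(a) Secant method has superlinear convergence with order φ = (1+√5)/2 ≈ 1.618.
    This means |e_{n+1}| ≈ C|e_n|^1.618.

(b) With |e_n| = 10^(-2) and C = 2.36:
    |e_{n+1}| ≈ 2.36 × (10^(-2))^1.618 = 2.36 × 10^(-3.24)

(a) ≈ 1.618 (golden ratio); (b) |e_{n+1}| ≈ 1.370e-03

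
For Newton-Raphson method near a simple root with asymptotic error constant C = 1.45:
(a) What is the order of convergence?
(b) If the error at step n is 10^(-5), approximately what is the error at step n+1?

(a) Newton-Raphson has quadratic (order 2) convergence near simple roots.
    This means |e_{n+1}| ≈ C|e_n|².

(b) With |e_n| = 10^(-5) and C = 1.45:
    |e_{n+1}| ≈ 1.45 × (10^(-5))² = 1.45 × 10^(-10)

(a) 2 (quadratic); (b) |e_{n+1}| ≈ 1.450e-10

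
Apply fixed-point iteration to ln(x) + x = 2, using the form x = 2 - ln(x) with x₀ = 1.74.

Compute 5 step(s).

Equation: ln(x) + x = 2
Fixed-point form: x = 2 - ln(x)
x₀ = 1.74

x_1 = g(1.740000) = 1.446115
x_2 = g(1.446115) = 1.631119
x_3 = g(1.631119) = 1.510733
x_4 = g(1.510733) = 1.587405
x_5 = g(1.587405) = 1.537900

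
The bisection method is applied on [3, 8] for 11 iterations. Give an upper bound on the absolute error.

Bisection error bound: |error| ≤ (b-a)/2^n
|error| ≤ (8 - 3)/2^11 = 5/2^11
|error| ≤ 0.0024414062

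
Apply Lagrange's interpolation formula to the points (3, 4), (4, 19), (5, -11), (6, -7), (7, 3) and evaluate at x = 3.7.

Lagrange interpolation formula:
P(x) = Σ yᵢ × Lᵢ(x)
where Lᵢ(x) = Π_{j≠i} (x - xⱼ)/(xᵢ - xⱼ)

L_0(3.7) = (3.7 - 4)/(3 - 4) × (3.7 - 5)/(3 - 5) × (3.7 - 6)/(3 - 6) × (3.7 - 7)/(3 - 7) = 0.123337
L_1(3.7) = (3.7 - 3)/(4 - 3) × (3.7 - 5)/(4 - 5) × (3.7 - 6)/(4 - 6) × (3.7 - 7)/(4 - 7) = 1.151150
L_2(3.7) = (3.7 - 3)/(5 - 3) × (3.7 - 4)/(5 - 4) × (3.7 - 6)/(5 - 6) × (3.7 - 7)/(5 - 7) = -0.398475
L_3(3.7) = (3.7 - 3)/(6 - 3) × (3.7 - 4)/(6 - 4) × (3.7 - 5)/(6 - 5) × (3.7 - 7)/(6 - 7) = 0.150150
L_4(3.7) = (3.7 - 3)/(7 - 3) × (3.7 - 4)/(7 - 4) × (3.7 - 5)/(7 - 5) × (3.7 - 6)/(7 - 6) = -0.026162

P(3.7) = 4×L_0(3.7) + 19×L_1(3.7) + (-11)×L_2(3.7) + (-7)×L_3(3.7) + 3×L_4(3.7)
P(3.7) = 25.618887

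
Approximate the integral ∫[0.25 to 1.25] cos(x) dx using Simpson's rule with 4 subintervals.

f(x) = cos(x)
a = 0.25, b = 1.25, n = 4
h = (b - a)/n = 0.250000

Simpson's rule: (h/3)[f(x₀) + 4f(x₁) + 2f(x₂) + ... + f(xₙ)]

x_0 = 0.2500, f(x_0) = 0.968912, coefficient = 1
x_1 = 0.5000, f(x_1) = 0.877583, coefficient = 4
x_2 = 0.7500, f(x_2) = 0.731689, coefficient = 2
x_3 = 1.0000, f(x_3) = 0.540302, coefficient = 4
x_4 = 1.2500, f(x_4) = 0.315322, coefficient = 1

I ≈ (0.250000/3) × 8.419152 = 0.701596
Exact value: 0.701581
Error: 0.000015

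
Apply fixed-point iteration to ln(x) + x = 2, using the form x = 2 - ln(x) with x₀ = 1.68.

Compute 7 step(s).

Equation: ln(x) + x = 2
Fixed-point form: x = 2 - ln(x)
x₀ = 1.68

x_1 = g(1.680000) = 1.481206
x_2 = g(1.481206) = 1.607143
x_3 = g(1.607143) = 1.525542
x_4 = g(1.525542) = 1.577650
x_5 = g(1.577650) = 1.544063
x_6 = g(1.544063) = 1.565583
x_7 = g(1.565583) = 1.551742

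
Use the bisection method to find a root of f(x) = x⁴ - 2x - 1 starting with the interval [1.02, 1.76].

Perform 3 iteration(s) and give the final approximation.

f(x) = x⁴ - 2x - 1
Initial interval: [1.02, 1.76]

Iteration 1:
  c_1 = (1.020000 + 1.760000)/2 = 1.390000
  f(c_1) = f(1.390000) = -0.046990
  f(a) × f(c) ≥ 0, new interval: [1.390000, 1.760000]
Iteration 2:
  c_2 = (1.390000 + 1.760000)/2 = 1.575000
  f(c_2) = f(1.575000) = 2.003500
  f(a) × f(c) < 0, new interval: [1.390000, 1.575000]
Iteration 3:
  c_3 = (1.390000 + 1.575000)/2 = 1.482500
  f(c_3) = f(1.482500) = 0.865352
  f(a) × f(c) < 0, new interval: [1.390000, 1.482500]

After 3 iteration(s), the approximation is c_3 = 1.482500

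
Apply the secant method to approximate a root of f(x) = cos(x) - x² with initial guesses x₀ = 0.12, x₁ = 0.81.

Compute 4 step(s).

f(x) = cos(x) - x²
x₀ = 0.12, x₁ = 0.81

Secant formula: x_{n+1} = x_n - f(x_n)(x_n - x_{n-1})/(f(x_n) - f(x_{n-1}))

Iteration 1:
  f(0.120000) = 0.978409
  f(0.810000) = 0.033398
  x_2 = 0.810000 - 0.033398×(0.810000 - 0.120000)/(0.033398 - 0.978409)
       = 0.834386
Iteration 2:
  f(0.810000) = 0.033398
  f(0.834386) = -0.024567
  x_3 = 0.834386 - (-0.024567)×(0.834386 - 0.810000)/(-0.024567 - 0.033398)
       = 0.824051
Iteration 3:
  f(0.834386) = -0.024567
  f(0.824051) = 0.000195
  x_4 = 0.824051 - 0.000195×(0.824051 - 0.834386)/(0.000195 - (-0.024567))
       = 0.824132
Iteration 4:
  f(0.824051) = 0.000195
  f(0.824132) = 0.000001
  x_5 = 0.824132 - 0.000001×(0.824132 - 0.824051)/(0.000001 - 0.000195)
       = 0.824132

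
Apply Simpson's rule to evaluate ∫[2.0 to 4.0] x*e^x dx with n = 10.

f(x) = x*e^x
a = 2.0, b = 4.0, n = 10
h = (b - a)/n = 0.200000

Simpson's rule: (h/3)[f(x₀) + 4f(x₁) + 2f(x₂) + ... + f(xₙ)]

x_0 = 2.0000, f(x_0) = 14.778112, coefficient = 1
x_1 = 2.2000, f(x_1) = 19.855030, coefficient = 4
x_2 = 2.4000, f(x_2) = 26.455623, coefficient = 2
x_3 = 2.6000, f(x_3) = 35.005719, coefficient = 4
x_4 = 2.8000, f(x_4) = 46.045011, coefficient = 2
x_5 = 3.0000, f(x_5) = 60.256611, coefficient = 4
x_6 = 3.2000, f(x_6) = 78.504097, coefficient = 2
x_7 = 3.4000, f(x_7) = 101.877940, coefficient = 4
x_8 = 3.6000, f(x_8) = 131.753644, coefficient = 2
x_9 = 3.8000, f(x_9) = 169.864501, coefficient = 4
x_10 = 4.0000, f(x_10) = 218.392600, coefficient = 1

I ≈ (0.200000/3) × 2346.126665 = 156.408444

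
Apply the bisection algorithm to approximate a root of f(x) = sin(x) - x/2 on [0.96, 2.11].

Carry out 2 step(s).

f(x) = sin(x) - x/2
Initial interval: [0.96, 2.11]

Iteration 1:
  c_1 = (0.960000 + 2.110000)/2 = 1.535000
  f(c_1) = f(1.535000) = 0.231859
  f(a) × f(c) ≥ 0, new interval: [1.535000, 2.110000]
Iteration 2:
  c_2 = (1.535000 + 2.110000)/2 = 1.822500
  f(c_2) = f(1.822500) = 0.057240
  f(a) × f(c) ≥ 0, new interval: [1.822500, 2.110000]

After 2 iteration(s), the approximation is c_2 = 1.822500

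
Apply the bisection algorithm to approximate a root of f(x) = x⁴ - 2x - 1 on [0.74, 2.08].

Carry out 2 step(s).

f(x) = x⁴ - 2x - 1
Initial interval: [0.74, 2.08]

Iteration 1:
  c_1 = (0.740000 + 2.080000)/2 = 1.410000
  f(c_1) = f(1.410000) = 0.132542
  f(a) × f(c) < 0, new interval: [0.740000, 1.410000]
Iteration 2:
  c_2 = (0.740000 + 1.410000)/2 = 1.075000
  f(c_2) = f(1.075000) = -1.814531
  f(a) × f(c) ≥ 0, new interval: [1.075000, 1.410000]

After 2 iteration(s), the approximation is c_2 = 1.075000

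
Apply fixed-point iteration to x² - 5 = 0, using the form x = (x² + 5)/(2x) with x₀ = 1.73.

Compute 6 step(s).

Equation: x² - 5 = 0
Fixed-point form: x = (x² + 5)/(2x)
x₀ = 1.73

x_1 = g(1.730000) = 2.310087
x_2 = g(2.310087) = 2.237254
x_3 = g(2.237254) = 2.236068
x_4 = g(2.236068) = 2.236068
x_5 = g(2.236068) = 2.236068
x_6 = g(2.236068) = 2.236068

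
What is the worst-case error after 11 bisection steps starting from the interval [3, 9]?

Bisection error bound: |error| ≤ (b-a)/2^n
|error| ≤ (9 - 3)/2^11 = 6/2^11
|error| ≤ 0.0029296875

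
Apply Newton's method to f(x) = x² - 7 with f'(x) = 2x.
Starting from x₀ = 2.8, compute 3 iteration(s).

f(x) = x² - 7
f'(x) = 2x
x₀ = 2.8

Newton-Raphson formula: x_{n+1} = x_n - f(x_n)/f'(x_n)

Iteration 1:
  f(2.800000) = 0.840000
  f'(2.800000) = 5.600000
  x_1 = 2.800000 - 0.840000/5.600000 = 2.650000
Iteration 2:
  f(2.650000) = 0.022500
  f'(2.650000) = 5.300000
  x_2 = 2.650000 - 0.022500/5.300000 = 2.645755
Iteration 3:
  f(2.645755) = 0.000018
  f'(2.645755) = 5.291509
  x_3 = 2.645755 - 0.000018/5.291509 = 2.645751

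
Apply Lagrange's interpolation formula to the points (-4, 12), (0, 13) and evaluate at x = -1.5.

Lagrange interpolation formula:
P(x) = Σ yᵢ × Lᵢ(x)
where Lᵢ(x) = Π_{j≠i} (x - xⱼ)/(xᵢ - xⱼ)

L_0(-1.5) = (-1.5 - 0)/(-4 - 0) = 0.375000
L_1(-1.5) = (-1.5 - (-4))/(0 - (-4)) = 0.625000

P(-1.5) = 12×L_0(-1.5) + 13×L_1(-1.5)
P(-1.5) = 12.625000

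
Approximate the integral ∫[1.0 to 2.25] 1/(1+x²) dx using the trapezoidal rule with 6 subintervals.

f(x) = 1/(1+x²)
a = 1.0, b = 2.25, n = 6
h = (b - a)/n = 0.208333

Trapezoidal rule: (h/2)[f(x₀) + 2f(x₁) + 2f(x₂) + ... + f(xₙ)]

x_0 = 1.0000, f(x_0) = 0.500000, coefficient = 1
x_1 = 1.2083, f(x_1) = 0.406493, coefficient = 2
x_2 = 1.4167, f(x_2) = 0.332564, coefficient = 2
x_3 = 1.6250, f(x_3) = 0.274678, coefficient = 2
x_4 = 1.8333, f(x_4) = 0.229299, coefficient = 2
x_5 = 2.0417, f(x_5) = 0.193483, coefficient = 2
x_6 = 2.2500, f(x_6) = 0.164948, coefficient = 1

I ≈ (0.208333/2) × 3.537982 = 0.368540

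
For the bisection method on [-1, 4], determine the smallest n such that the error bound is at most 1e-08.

We need (b-a)/2^n ≤ 1e-08
(4 - (-1))/2^n ≤ 1e-08
5/2^n ≤ 1e-08
2^n ≥ 500000000
n ≥ log₂(500000000) = 28.90
n ≥ 29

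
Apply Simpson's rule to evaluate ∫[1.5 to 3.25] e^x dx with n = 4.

f(x) = e^x
a = 1.5, b = 3.25, n = 4
h = (b - a)/n = 0.437500

Simpson's rule: (h/3)[f(x₀) + 4f(x₁) + 2f(x₂) + ... + f(xₙ)]

x_0 = 1.5000, f(x_0) = 4.481689, coefficient = 1
x_1 = 1.9375, f(x_1) = 6.941376, coefficient = 4
x_2 = 2.3750, f(x_2) = 10.751013, coefficient = 2
x_3 = 2.8125, f(x_3) = 16.651495, coefficient = 4
x_4 = 3.2500, f(x_4) = 25.790340, coefficient = 1

I ≈ (0.437500/3) × 146.145538 = 21.312891
Exact value: 21.308651
Error: 0.004240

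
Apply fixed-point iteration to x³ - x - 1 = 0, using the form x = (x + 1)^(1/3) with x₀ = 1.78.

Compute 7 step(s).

Equation: x³ - x - 1 = 0
Fixed-point form: x = (x + 1)^(1/3)
x₀ = 1.78

x_1 = g(1.780000) = 1.406096
x_2 = g(1.406096) = 1.339998
x_3 = g(1.339998) = 1.327614
x_4 = g(1.327614) = 1.325268
x_5 = g(1.325268) = 1.324822
x_6 = g(1.324822) = 1.324738
x_7 = g(1.324738) = 1.324722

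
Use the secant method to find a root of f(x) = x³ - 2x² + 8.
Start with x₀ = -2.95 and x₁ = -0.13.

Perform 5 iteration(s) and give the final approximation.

f(x) = x³ - 2x² + 8
x₀ = -2.95, x₁ = -0.13

Secant formula: x_{n+1} = x_n - f(x_n)(x_n - x_{n-1})/(f(x_n) - f(x_{n-1}))

Iteration 1:
  f(-2.950000) = -35.077375
  f(-0.130000) = 7.964003
  x_2 = -0.130000 - 7.964003×(-0.130000 - (-2.950000))/(7.964003 - (-35.077375))
       = -0.651788
Iteration 2:
  f(-0.130000) = 7.964003
  f(-0.651788) = 6.873446
  x_3 = -0.651788 - 6.873446×(-0.651788 - (-0.130000))/(6.873446 - 7.964003)
       = -3.940460
Iteration 3:
  f(-0.651788) = 6.873446
  f(-3.940460) = -84.238861
  x_4 = -3.940460 - (-84.238861)×(-3.940460 - (-0.651788))/(-84.238861 - 6.873446)
       = -0.899883
Iteration 4:
  f(-3.940460) = -84.238861
  f(-0.899883) = 5.651704
  x_5 = -0.899883 - 5.651704×(-0.899883 - (-3.940460))/(5.651704 - (-84.238861))
       = -1.091054
Iteration 5:
  f(-0.899883) = 5.651704
  f(-1.091054) = 4.320413
  x_6 = -1.091054 - 4.320413×(-1.091054 - (-0.899883))/(4.320413 - 5.651704)
       = -1.711457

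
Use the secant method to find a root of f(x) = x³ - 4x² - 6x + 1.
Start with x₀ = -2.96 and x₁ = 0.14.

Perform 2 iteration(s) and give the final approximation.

f(x) = x³ - 4x² - 6x + 1
x₀ = -2.96, x₁ = 0.14

Secant formula: x_{n+1} = x_n - f(x_n)(x_n - x_{n-1})/(f(x_n) - f(x_{n-1}))

Iteration 1:
  f(-2.960000) = -42.220736
  f(0.140000) = 0.084344
  x_2 = 0.140000 - 0.084344×(0.140000 - (-2.960000))/(0.084344 - (-42.220736))
       = 0.133820
Iteration 2:
  f(0.140000) = 0.084344
  f(0.133820) = 0.127849
  x_3 = 0.133820 - 0.127849×(0.133820 - 0.140000)/(0.127849 - 0.084344)
       = 0.151982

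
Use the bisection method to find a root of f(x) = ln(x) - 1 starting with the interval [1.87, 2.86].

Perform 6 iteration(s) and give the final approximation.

f(x) = ln(x) - 1
Initial interval: [1.87, 2.86]

Iteration 1:
  c_1 = (1.870000 + 2.860000)/2 = 2.365000
  f(c_1) = f(2.365000) = -0.139222
  f(a) × f(c) ≥ 0, new interval: [2.365000, 2.860000]
Iteration 2:
  c_2 = (2.365000 + 2.860000)/2 = 2.612500
  f(c_2) = f(2.612500) = -0.039692
  f(a) × f(c) ≥ 0, new interval: [2.612500, 2.860000]
Iteration 3:
  c_3 = (2.612500 + 2.860000)/2 = 2.736250
  f(c_3) = f(2.736250) = 0.006588
  f(a) × f(c) < 0, new interval: [2.612500, 2.736250]
Iteration 4:
  c_4 = (2.612500 + 2.736250)/2 = 2.674375
  f(c_4) = f(2.674375) = -0.016284
  f(a) × f(c) ≥ 0, new interval: [2.674375, 2.736250]
Iteration 5:
  c_5 = (2.674375 + 2.736250)/2 = 2.705312
  f(c_5) = f(2.705312) = -0.004783
  f(a) × f(c) ≥ 0, new interval: [2.705312, 2.736250]
Iteration 6:
  c_6 = (2.705312 + 2.736250)/2 = 2.720781
  f(c_6) = f(2.720781) = 0.000919
  f(a) × f(c) < 0, new interval: [2.705312, 2.720781]

After 6 iteration(s), the approximation is c_6 = 2.720781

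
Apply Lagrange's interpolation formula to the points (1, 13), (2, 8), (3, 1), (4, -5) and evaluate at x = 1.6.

Lagrange interpolation formula:
P(x) = Σ yᵢ × Lᵢ(x)
where Lᵢ(x) = Π_{j≠i} (x - xⱼ)/(xᵢ - xⱼ)

L_0(1.6) = (1.6 - 2)/(1 - 2) × (1.6 - 3)/(1 - 3) × (1.6 - 4)/(1 - 4) = 0.224000
L_1(1.6) = (1.6 - 1)/(2 - 1) × (1.6 - 3)/(2 - 3) × (1.6 - 4)/(2 - 4) = 1.008000
L_2(1.6) = (1.6 - 1)/(3 - 1) × (1.6 - 2)/(3 - 2) × (1.6 - 4)/(3 - 4) = -0.288000
L_3(1.6) = (1.6 - 1)/(4 - 1) × (1.6 - 2)/(4 - 2) × (1.6 - 3)/(4 - 3) = 0.056000

P(1.6) = 13×L_0(1.6) + 8×L_1(1.6) + 1×L_2(1.6) + (-5)×L_3(1.6)
P(1.6) = 10.408000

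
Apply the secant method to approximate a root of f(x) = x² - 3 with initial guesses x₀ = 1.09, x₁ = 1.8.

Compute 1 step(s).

f(x) = x² - 3
x₀ = 1.09, x₁ = 1.8

Secant formula: x_{n+1} = x_n - f(x_n)(x_n - x_{n-1})/(f(x_n) - f(x_{n-1}))

Iteration 1:
  f(1.090000) = -1.811900
  f(1.800000) = 0.240000
  x_2 = 1.800000 - 0.240000×(1.800000 - 1.090000)/(0.240000 - (-1.811900))
       = 1.716955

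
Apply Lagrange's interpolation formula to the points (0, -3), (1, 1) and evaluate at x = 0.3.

Lagrange interpolation formula:
P(x) = Σ yᵢ × Lᵢ(x)
where Lᵢ(x) = Π_{j≠i} (x - xⱼ)/(xᵢ - xⱼ)

L_0(0.3) = (0.3 - 1)/(0 - 1) = 0.700000
L_1(0.3) = (0.3 - 0)/(1 - 0) = 0.300000

P(0.3) = (-3)×L_0(0.3) + 1×L_1(0.3)
P(0.3) = -1.800000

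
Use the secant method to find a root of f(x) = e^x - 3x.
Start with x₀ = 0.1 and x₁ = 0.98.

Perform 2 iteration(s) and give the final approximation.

f(x) = e^x - 3x
x₀ = 0.1, x₁ = 0.98

Secant formula: x_{n+1} = x_n - f(x_n)(x_n - x_{n-1})/(f(x_n) - f(x_{n-1}))

Iteration 1:
  f(0.100000) = 0.805171
  f(0.980000) = -0.275544
  x_2 = 0.980000 - (-0.275544)×(0.980000 - 0.100000)/(-0.275544 - 0.805171)
       = 0.755631
Iteration 2:
  f(0.980000) = -0.275544
  f(0.755631) = -0.137939
  x_3 = 0.755631 - (-0.137939)×(0.755631 - 0.980000)/(-0.137939 - (-0.275544))
       = 0.530718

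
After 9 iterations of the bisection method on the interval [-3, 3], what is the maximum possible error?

Bisection error bound: |error| ≤ (b-a)/2^n
|error| ≤ (3 - (-3))/2^9 = 6/2^9
|error| ≤ 0.0117187500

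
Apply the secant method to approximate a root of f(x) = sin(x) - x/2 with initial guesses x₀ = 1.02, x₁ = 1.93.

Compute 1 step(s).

f(x) = sin(x) - x/2
x₀ = 1.02, x₁ = 1.93

Secant formula: x_{n+1} = x_n - f(x_n)(x_n - x_{n-1})/(f(x_n) - f(x_{n-1}))

Iteration 1:
  f(1.020000) = 0.342108
  f(1.930000) = -0.028823
  x_2 = 1.930000 - (-0.028823)×(1.930000 - 1.020000)/(-0.028823 - 0.342108)
       = 1.859289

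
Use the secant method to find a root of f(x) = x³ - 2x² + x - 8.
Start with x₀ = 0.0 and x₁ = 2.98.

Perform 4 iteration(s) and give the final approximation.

f(x) = x³ - 2x² + x - 8
x₀ = 0.0, x₁ = 2.98

Secant formula: x_{n+1} = x_n - f(x_n)(x_n - x_{n-1})/(f(x_n) - f(x_{n-1}))

Iteration 1:
  f(0.000000) = -8.000000
  f(2.980000) = 3.682792
  x_2 = 2.980000 - 3.682792×(2.980000 - 0.000000)/(3.682792 - (-8.000000))
       = 2.040608
Iteration 2:
  f(2.980000) = 3.682792
  f(2.040608) = -5.790296
  x_3 = 2.040608 - (-5.790296)×(2.040608 - 2.980000)/(-5.790296 - 3.682792)
       = 2.614799
Iteration 3:
  f(2.040608) = -5.790296
  f(2.614799) = -1.181718
  x_4 = 2.614799 - (-1.181718)×(2.614799 - 2.040608)/(-1.181718 - (-5.790296))
       = 2.762031
Iteration 4:
  f(2.614799) = -1.181718
  f(2.762031) = 0.575422
  x_5 = 2.762031 - 0.575422×(2.762031 - 2.614799)/(0.575422 - (-1.181718))
       = 2.713816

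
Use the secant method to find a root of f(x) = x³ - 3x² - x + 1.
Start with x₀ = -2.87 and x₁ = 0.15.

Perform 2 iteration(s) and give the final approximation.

f(x) = x³ - 3x² - x + 1
x₀ = -2.87, x₁ = 0.15

Secant formula: x_{n+1} = x_n - f(x_n)(x_n - x_{n-1})/(f(x_n) - f(x_{n-1}))

Iteration 1:
  f(-2.870000) = -44.480603
  f(0.150000) = 0.785875
  x_2 = 0.150000 - 0.785875×(0.150000 - (-2.870000))/(0.785875 - (-44.480603))
       = 0.097570
Iteration 2:
  f(0.150000) = 0.785875
  f(0.097570) = 0.874800
  x_3 = 0.097570 - 0.874800×(0.097570 - 0.150000)/(0.874800 - 0.785875)
       = 0.613355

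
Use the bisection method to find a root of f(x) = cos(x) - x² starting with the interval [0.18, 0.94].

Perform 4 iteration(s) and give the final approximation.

f(x) = cos(x) - x²
Initial interval: [0.18, 0.94]

Iteration 1:
  c_1 = (0.180000 + 0.940000)/2 = 0.560000
  f(c_1) = f(0.560000) = 0.533655
  f(a) × f(c) ≥ 0, new interval: [0.560000, 0.940000]
Iteration 2:
  c_2 = (0.560000 + 0.940000)/2 = 0.750000
  f(c_2) = f(0.750000) = 0.169189
  f(a) × f(c) ≥ 0, new interval: [0.750000, 0.940000]
Iteration 3:
  c_3 = (0.750000 + 0.940000)/2 = 0.845000
  f(c_3) = f(0.845000) = -0.050294
  f(a) × f(c) < 0, new interval: [0.750000, 0.845000]
Iteration 4:
  c_4 = (0.750000 + 0.845000)/2 = 0.797500
  f(c_4) = f(0.797500) = 0.062492
  f(a) × f(c) ≥ 0, new interval: [0.797500, 0.845000]

After 4 iteration(s), the approximation is c_4 = 0.797500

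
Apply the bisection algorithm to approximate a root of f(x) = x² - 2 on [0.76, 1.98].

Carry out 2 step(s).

f(x) = x² - 2
Initial interval: [0.76, 1.98]

Iteration 1:
  c_1 = (0.760000 + 1.980000)/2 = 1.370000
  f(c_1) = f(1.370000) = -0.123100
  f(a) × f(c) ≥ 0, new interval: [1.370000, 1.980000]
Iteration 2:
  c_2 = (1.370000 + 1.980000)/2 = 1.675000
  f(c_2) = f(1.675000) = 0.805625
  f(a) × f(c) < 0, new interval: [1.370000, 1.675000]

After 2 iteration(s), the approximation is c_2 = 1.675000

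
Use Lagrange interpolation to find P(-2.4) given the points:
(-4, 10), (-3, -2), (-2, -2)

Lagrange interpolation formula:
P(x) = Σ yᵢ × Lᵢ(x)
where Lᵢ(x) = Π_{j≠i} (x - xⱼ)/(xᵢ - xⱼ)

L_0(-2.4) = (-2.4 - (-3))/(-4 - (-3)) × (-2.4 - (-2))/(-4 - (-2)) = -0.120000
L_1(-2.4) = (-2.4 - (-4))/(-3 - (-4)) × (-2.4 - (-2))/(-3 - (-2)) = 0.640000
L_2(-2.4) = (-2.4 - (-4))/(-2 - (-4)) × (-2.4 - (-3))/(-2 - (-3)) = 0.480000

P(-2.4) = 10×L_0(-2.4) + (-2)×L_1(-2.4) + (-2)×L_2(-2.4)
P(-2.4) = -3.440000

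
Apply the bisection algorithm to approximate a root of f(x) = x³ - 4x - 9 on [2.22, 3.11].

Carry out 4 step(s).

f(x) = x³ - 4x - 9
Initial interval: [2.22, 3.11]

Iteration 1:
  c_1 = (2.220000 + 3.110000)/2 = 2.665000
  f(c_1) = f(2.665000) = -0.732570
  f(a) × f(c) ≥ 0, new interval: [2.665000, 3.110000]
Iteration 2:
  c_2 = (2.665000 + 3.110000)/2 = 2.887500
  f(c_2) = f(2.887500) = 3.524982
  f(a) × f(c) < 0, new interval: [2.665000, 2.887500]
Iteration 3:
  c_3 = (2.665000 + 2.887500)/2 = 2.776250
  f(c_3) = f(2.776250) = 1.293125
  f(a) × f(c) < 0, new interval: [2.665000, 2.776250]
Iteration 4:
  c_4 = (2.665000 + 2.776250)/2 = 2.720625
  f(c_4) = f(2.720625) = 0.255023
  f(a) × f(c) < 0, new interval: [2.665000, 2.720625]

After 4 iteration(s), the approximation is c_4 = 2.720625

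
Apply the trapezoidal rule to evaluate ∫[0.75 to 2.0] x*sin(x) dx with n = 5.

f(x) = x*sin(x)
a = 0.75, b = 2.0, n = 5
h = (b - a)/n = 0.250000

Trapezoidal rule: (h/2)[f(x₀) + 2f(x₁) + 2f(x₂) + ... + f(xₙ)]

x_0 = 0.7500, f(x_0) = 0.511229, coefficient = 1
x_1 = 1.0000, f(x_1) = 0.841471, coefficient = 2
x_2 = 1.2500, f(x_2) = 1.186231, coefficient = 2
x_3 = 1.5000, f(x_3) = 1.496242, coefficient = 2
x_4 = 1.7500, f(x_4) = 1.721975, coefficient = 2
x_5 = 2.0000, f(x_5) = 1.818595, coefficient = 1

I ≈ (0.250000/2) × 12.821663 = 1.602708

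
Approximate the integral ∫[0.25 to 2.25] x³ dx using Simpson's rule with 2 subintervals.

f(x) = x³
a = 0.25, b = 2.25, n = 2
h = (b - a)/n = 1.000000

Simpson's rule: (h/3)[f(x₀) + 4f(x₁) + 2f(x₂) + ... + f(xₙ)]

x_0 = 0.2500, f(x_0) = 0.015625, coefficient = 1
x_1 = 1.2500, f(x_1) = 1.953125, coefficient = 4
x_2 = 2.2500, f(x_2) = 11.390625, coefficient = 1

I ≈ (1.000000/3) × 19.218750 = 6.406250
Exact value: 6.406250
Error: 0.000000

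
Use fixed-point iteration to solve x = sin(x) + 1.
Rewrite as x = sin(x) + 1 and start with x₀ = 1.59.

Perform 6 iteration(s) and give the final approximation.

Equation: x = sin(x) + 1
Fixed-point form: x = sin(x) + 1
x₀ = 1.59

x_1 = g(1.590000) = 1.999816
x_2 = g(1.999816) = 1.909374
x_3 = g(1.909374) = 1.943228
x_4 = g(1.943228) = 1.931445
x_5 = g(1.931445) = 1.935668
x_6 = g(1.935668) = 1.934170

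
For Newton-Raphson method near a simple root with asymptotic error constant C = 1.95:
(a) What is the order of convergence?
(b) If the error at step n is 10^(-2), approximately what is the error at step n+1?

(a) Newton-Raphson has quadratic (order 2) convergence near simple roots.
    This means |e_{n+1}| ≈ C|e_n|².

(b) With |e_n| = 10^(-2) and C = 1.95:
    |e_{n+1}| ≈ 1.95 × (10^(-2))² = 1.95 × 10^(-4)

(a) 2 (quadratic); (b) |e_{n+1}| ≈ 1.950e-04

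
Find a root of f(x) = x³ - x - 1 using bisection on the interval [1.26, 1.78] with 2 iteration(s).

f(x) = x³ - x - 1
Initial interval: [1.26, 1.78]

Iteration 1:
  c_1 = (1.260000 + 1.780000)/2 = 1.520000
  f(c_1) = f(1.520000) = 0.991808
  f(a) × f(c) < 0, new interval: [1.260000, 1.520000]
Iteration 2:
  c_2 = (1.260000 + 1.520000)/2 = 1.390000
  f(c_2) = f(1.390000) = 0.295619
  f(a) × f(c) < 0, new interval: [1.260000, 1.390000]

After 2 iteration(s), the approximation is c_2 = 1.390000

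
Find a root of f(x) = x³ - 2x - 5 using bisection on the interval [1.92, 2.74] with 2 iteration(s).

f(x) = x³ - 2x - 5
Initial interval: [1.92, 2.74]

Iteration 1:
  c_1 = (1.920000 + 2.740000)/2 = 2.330000
  f(c_1) = f(2.330000) = 2.989337
  f(a) × f(c) < 0, new interval: [1.920000, 2.330000]
Iteration 2:
  c_2 = (1.920000 + 2.330000)/2 = 2.125000
  f(c_2) = f(2.125000) = 0.345703
  f(a) × f(c) < 0, new interval: [1.920000, 2.125000]

After 2 iteration(s), the approximation is c_2 = 2.125000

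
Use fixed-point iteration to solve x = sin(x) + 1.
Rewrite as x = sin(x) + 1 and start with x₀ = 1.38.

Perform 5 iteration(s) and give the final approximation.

Equation: x = sin(x) + 1
Fixed-point form: x = sin(x) + 1
x₀ = 1.38

x_1 = g(1.380000) = 1.981854
x_2 = g(1.981854) = 1.916699
x_3 = g(1.916699) = 1.940770
x_4 = g(1.940770) = 1.932337
x_5 = g(1.932337) = 1.935353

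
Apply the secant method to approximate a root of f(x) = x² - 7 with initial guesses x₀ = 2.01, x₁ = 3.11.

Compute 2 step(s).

f(x) = x² - 7
x₀ = 2.01, x₁ = 3.11

Secant formula: x_{n+1} = x_n - f(x_n)(x_n - x_{n-1})/(f(x_n) - f(x_{n-1}))

Iteration 1:
  f(2.010000) = -2.959900
  f(3.110000) = 2.672100
  x_2 = 3.110000 - 2.672100×(3.110000 - 2.010000)/(2.672100 - (-2.959900))
       = 2.588105
Iteration 2:
  f(3.110000) = 2.672100
  f(2.588105) = -0.301710
  x_3 = 2.588105 - (-0.301710)×(2.588105 - 3.110000)/(-0.301710 - 2.672100)
       = 2.641055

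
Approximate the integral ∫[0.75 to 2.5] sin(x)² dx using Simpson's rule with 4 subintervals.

f(x) = sin(x)²
a = 0.75, b = 2.5, n = 4
h = (b - a)/n = 0.437500

Simpson's rule: (h/3)[f(x₀) + 4f(x₁) + 2f(x₂) + ... + f(xₙ)]

x_0 = 0.7500, f(x_0) = 0.464631, coefficient = 1
x_1 = 1.1875, f(x_1) = 0.860139, coefficient = 4
x_2 = 1.6250, f(x_2) = 0.997065, coefficient = 2
x_3 = 2.0625, f(x_3) = 0.777095, coefficient = 4
x_4 = 2.5000, f(x_4) = 0.358169, coefficient = 1

I ≈ (0.437500/3) × 9.365866 = 1.365855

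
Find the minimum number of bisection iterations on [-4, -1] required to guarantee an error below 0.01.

We need (b-a)/2^n ≤ 0.01
(-1 - (-4))/2^n ≤ 0.01
3/2^n ≤ 0.01
2^n ≥ 300
n ≥ log₂(300) = 8.23
n ≥ 9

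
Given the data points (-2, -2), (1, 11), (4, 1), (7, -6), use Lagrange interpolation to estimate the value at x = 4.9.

Lagrange interpolation formula:
P(x) = Σ yᵢ × Lᵢ(x)
where Lᵢ(x) = Π_{j≠i} (x - xⱼ)/(xᵢ - xⱼ)

L_0(4.9) = (4.9 - 1)/(-2 - 1) × (4.9 - 4)/(-2 - 4) × (4.9 - 7)/(-2 - 7) = 0.045500
L_1(4.9) = (4.9 - (-2))/(1 - (-2)) × (4.9 - 4)/(1 - 4) × (4.9 - 7)/(1 - 7) = -0.241500
L_2(4.9) = (4.9 - (-2))/(4 - (-2)) × (4.9 - 1)/(4 - 1) × (4.9 - 7)/(4 - 7) = 1.046500
L_3(4.9) = (4.9 - (-2))/(7 - (-2)) × (4.9 - 1)/(7 - 1) × (4.9 - 4)/(7 - 4) = 0.149500

P(4.9) = (-2)×L_0(4.9) + 11×L_1(4.9) + 1×L_2(4.9) + (-6)×L_3(4.9)
P(4.9) = -2.598000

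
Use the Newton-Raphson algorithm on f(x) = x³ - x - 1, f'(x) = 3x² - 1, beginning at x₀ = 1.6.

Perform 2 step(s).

f(x) = x³ - x - 1
f'(x) = 3x² - 1
x₀ = 1.6

Newton-Raphson formula: x_{n+1} = x_n - f(x_n)/f'(x_n)

Iteration 1:
  f(1.600000) = 1.496000
  f'(1.600000) = 6.680000
  x_1 = 1.600000 - 1.496000/6.680000 = 1.376048
Iteration 2:
  f(1.376048) = 0.229510
  f'(1.376048) = 4.680524
  x_2 = 1.376048 - 0.229510/4.680524 = 1.327013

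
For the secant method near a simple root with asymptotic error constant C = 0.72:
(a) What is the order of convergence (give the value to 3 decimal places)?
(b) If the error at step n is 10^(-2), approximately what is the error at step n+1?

(a) Secant method has superlinear convergence with order φ = (1+√5)/2 ≈ 1.618.
    This means |e_{n+1}| ≈ C|e_n|^1.618.

(b) With |e_n| = 10^(-2) and C = 0.72:
    |e_{n+1}| ≈ 0.72 × (10^(-2))^1.618 = 0.72 × 10^(-3.24)

(a) ≈ 1.618 (golden ratio); (b) |e_{n+1}| ≈ 4.181e-04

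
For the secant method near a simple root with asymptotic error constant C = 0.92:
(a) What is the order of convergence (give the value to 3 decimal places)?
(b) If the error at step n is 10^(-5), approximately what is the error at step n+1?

(a) Secant method has superlinear convergence with order φ = (1+√5)/2 ≈ 1.618.
    This means |e_{n+1}| ≈ C|e_n|^1.618.

(b) With |e_n| = 10^(-5) and C = 0.92:
    |e_{n+1}| ≈ 0.92 × (10^(-5))^1.618 = 0.92 × 10^(-8.09)

(a) ≈ 1.618 (golden ratio); (b) |e_{n+1}| ≈ 7.475e-09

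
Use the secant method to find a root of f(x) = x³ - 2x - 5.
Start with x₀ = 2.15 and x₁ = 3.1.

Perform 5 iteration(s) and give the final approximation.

f(x) = x³ - 2x - 5
x₀ = 2.15, x₁ = 3.1

Secant formula: x_{n+1} = x_n - f(x_n)(x_n - x_{n-1})/(f(x_n) - f(x_{n-1}))

Iteration 1:
  f(2.150000) = 0.638375
  f(3.100000) = 18.591000
  x_2 = 3.100000 - 18.591000×(3.100000 - 2.150000)/(18.591000 - 0.638375)
       = 2.116219
Iteration 2:
  f(3.100000) = 18.591000
  f(2.116219) = 0.244802
  x_3 = 2.116219 - 0.244802×(2.116219 - 3.100000)/(0.244802 - 18.591000)
       = 2.103092
Iteration 3:
  f(2.116219) = 0.244802
  f(2.103092) = 0.095784
  x_4 = 2.103092 - 0.095784×(2.103092 - 2.116219)/(0.095784 - 0.244802)
       = 2.094654
Iteration 4:
  f(2.103092) = 0.095784
  f(2.094654) = 0.001149
  x_5 = 2.094654 - 0.001149×(2.094654 - 2.103092)/(0.001149 - 0.095784)
       = 2.094552
Iteration 5:
  f(2.094654) = 0.001149
  f(2.094552) = 0.000006
  x_6 = 2.094552 - 0.000006×(2.094552 - 2.094654)/(0.000006 - 0.001149)
       = 2.094551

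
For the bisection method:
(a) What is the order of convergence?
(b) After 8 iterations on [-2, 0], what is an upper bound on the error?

(a) Bisection has linear (order 1) convergence; the error is halved each step.

(b) Error bound = (b-a)/2^n = (0 - (-2))/2^{8}
    = 2/2^{8}

(a) 1 (linear); (b) error ≤ 7.81e-03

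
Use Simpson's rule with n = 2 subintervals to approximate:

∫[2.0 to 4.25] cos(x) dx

f(x) = cos(x)
a = 2.0, b = 4.25, n = 2
h = (b - a)/n = 1.125000

Simpson's rule: (h/3)[f(x₀) + 4f(x₁) + 2f(x₂) + ... + f(xₙ)]

x_0 = 2.0000, f(x_0) = -0.416147, coefficient = 1
x_1 = 3.1250, f(x_1) = -0.999862, coefficient = 4
x_2 = 4.2500, f(x_2) = -0.446087, coefficient = 1

I ≈ (1.125000/3) × -4.861684 = -1.823131
Exact value: -1.804287
Error: 0.018845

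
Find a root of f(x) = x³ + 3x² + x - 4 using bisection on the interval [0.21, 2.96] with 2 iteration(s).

f(x) = x³ + 3x² + x - 4
Initial interval: [0.21, 2.96]

Iteration 1:
  c_1 = (0.210000 + 2.960000)/2 = 1.585000
  f(c_1) = f(1.585000) = 9.103552
  f(a) × f(c) < 0, new interval: [0.210000, 1.585000]
Iteration 2:
  c_2 = (0.210000 + 1.585000)/2 = 0.897500
  f(c_2) = f(0.897500) = 0.036961
  f(a) × f(c) < 0, new interval: [0.210000, 0.897500]

After 2 iteration(s), the approximation is c_2 = 0.897500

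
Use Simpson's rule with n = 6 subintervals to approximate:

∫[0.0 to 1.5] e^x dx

f(x) = e^x
a = 0.0, b = 1.5, n = 6
h = (b - a)/n = 0.250000

Simpson's rule: (h/3)[f(x₀) + 4f(x₁) + 2f(x₂) + ... + f(xₙ)]

x_0 = 0.0000, f(x_0) = 1.000000, coefficient = 1
x_1 = 0.2500, f(x_1) = 1.284025, coefficient = 4
x_2 = 0.5000, f(x_2) = 1.648721, coefficient = 2
x_3 = 0.7500, f(x_3) = 2.117000, coefficient = 4
x_4 = 1.0000, f(x_4) = 2.718282, coefficient = 2
x_5 = 1.2500, f(x_5) = 3.490343, coefficient = 4
x_6 = 1.5000, f(x_6) = 4.481689, coefficient = 1

I ≈ (0.250000/3) × 41.781169 = 3.481764
Exact value: 3.481689
Error: 0.000075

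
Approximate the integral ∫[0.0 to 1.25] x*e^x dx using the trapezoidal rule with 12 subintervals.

f(x) = x*e^x
a = 0.0, b = 1.25, n = 12
h = (b - a)/n = 0.104167

Trapezoidal rule: (h/2)[f(x₀) + 2f(x₁) + 2f(x₂) + ... + f(xₙ)]

x_0 = 0.0000, f(x_0) = 0.000000, coefficient = 1
x_1 = 0.1042, f(x_1) = 0.115603, coefficient = 2
x_2 = 0.2083, f(x_2) = 0.256588, coefficient = 2
x_3 = 0.3125, f(x_3) = 0.427137, coefficient = 2
x_4 = 0.4167, f(x_4) = 0.632040, coefficient = 2
x_5 = 0.5208, f(x_5) = 0.876786, coefficient = 2
x_6 = 0.6250, f(x_6) = 1.167654, coefficient = 2
x_7 = 0.7292, f(x_7) = 1.511819, coefficient = 2
x_8 = 0.8333, f(x_8) = 1.917480, coefficient = 2
x_9 = 0.9375, f(x_9) = 2.393990, coefficient = 2
x_10 = 1.0417, f(x_10) = 2.952017, coefficient = 2
x_11 = 1.1458, f(x_11) = 3.603716, coefficient = 2
x_12 = 1.2500, f(x_12) = 4.362929, coefficient = 1

I ≈ (0.104167/2) × 36.072589 = 1.878781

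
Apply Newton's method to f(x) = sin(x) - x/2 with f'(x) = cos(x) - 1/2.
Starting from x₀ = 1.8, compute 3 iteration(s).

f(x) = sin(x) - x/2
f'(x) = cos(x) - 1/2
x₀ = 1.8

Newton-Raphson formula: x_{n+1} = x_n - f(x_n)/f'(x_n)

Iteration 1:
  f(1.800000) = 0.073848
  f'(1.800000) = -0.727202
  x_1 = 1.800000 - 0.073848/(-0.727202) = 1.901550
Iteration 2:
  f(1.901550) = -0.004977
  f'(1.901550) = -0.824756
  x_2 = 1.901550 - (-0.004977)/(-0.824756) = 1.895515
Iteration 3:
  f(1.895515) = -0.000017
  f'(1.895515) = -0.819042
  x_3 = 1.895515 - (-0.000017)/(-0.819042) = 1.895494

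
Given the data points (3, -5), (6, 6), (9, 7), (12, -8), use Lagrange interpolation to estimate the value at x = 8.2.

Lagrange interpolation formula:
P(x) = Σ yᵢ × Lᵢ(x)
where Lᵢ(x) = Π_{j≠i} (x - xⱼ)/(xᵢ - xⱼ)

L_0(8.2) = (8.2 - 6)/(3 - 6) × (8.2 - 9)/(3 - 9) × (8.2 - 12)/(3 - 12) = -0.041284
L_1(8.2) = (8.2 - 3)/(6 - 3) × (8.2 - 9)/(6 - 9) × (8.2 - 12)/(6 - 12) = 0.292741
L_2(8.2) = (8.2 - 3)/(9 - 3) × (8.2 - 6)/(9 - 6) × (8.2 - 12)/(9 - 12) = 0.805037
L_3(8.2) = (8.2 - 3)/(12 - 3) × (8.2 - 6)/(12 - 6) × (8.2 - 9)/(12 - 9) = -0.056494

P(8.2) = (-5)×L_0(8.2) + 6×L_1(8.2) + 7×L_2(8.2) + (-8)×L_3(8.2)
P(8.2) = 8.050074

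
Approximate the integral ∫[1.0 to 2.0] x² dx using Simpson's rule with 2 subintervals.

f(x) = x²
a = 1.0, b = 2.0, n = 2
h = (b - a)/n = 0.500000

Simpson's rule: (h/3)[f(x₀) + 4f(x₁) + 2f(x₂) + ... + f(xₙ)]

x_0 = 1.0000, f(x_0) = 1.000000, coefficient = 1
x_1 = 1.5000, f(x_1) = 2.250000, coefficient = 4
x_2 = 2.0000, f(x_2) = 4.000000, coefficient = 1

I ≈ (0.500000/3) × 14.000000 = 2.333333
Exact value: 2.333333
Error: 0.000000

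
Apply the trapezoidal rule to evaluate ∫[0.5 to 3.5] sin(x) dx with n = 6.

f(x) = sin(x)
a = 0.5, b = 3.5, n = 6
h = (b - a)/n = 0.500000

Trapezoidal rule: (h/2)[f(x₀) + 2f(x₁) + 2f(x₂) + ... + f(xₙ)]

x_0 = 0.5000, f(x_0) = 0.479426, coefficient = 1
x_1 = 1.0000, f(x_1) = 0.841471, coefficient = 2
x_2 = 1.5000, f(x_2) = 0.997495, coefficient = 2
x_3 = 2.0000, f(x_3) = 0.909297, coefficient = 2
x_4 = 2.5000, f(x_4) = 0.598472, coefficient = 2
x_5 = 3.0000, f(x_5) = 0.141120, coefficient = 2
x_6 = 3.5000, f(x_6) = -0.350783, coefficient = 1

I ≈ (0.500000/2) × 7.104353 = 1.776088
Exact value: 1.814039
Error: 0.037951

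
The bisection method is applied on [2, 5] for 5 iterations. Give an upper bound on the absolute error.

Bisection error bound: |error| ≤ (b-a)/2^n
|error| ≤ (5 - 2)/2^5 = 3/2^5
|error| ≤ 0.0937500000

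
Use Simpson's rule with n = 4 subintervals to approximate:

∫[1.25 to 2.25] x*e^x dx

f(x) = x*e^x
a = 1.25, b = 2.25, n = 4
h = (b - a)/n = 0.250000

Simpson's rule: (h/3)[f(x₀) + 4f(x₁) + 2f(x₂) + ... + f(xₙ)]

x_0 = 1.2500, f(x_0) = 4.362929, coefficient = 1
x_1 = 1.5000, f(x_1) = 6.722534, coefficient = 4
x_2 = 1.7500, f(x_2) = 10.070555, coefficient = 2
x_3 = 2.0000, f(x_3) = 14.778112, coefficient = 4
x_4 = 2.2500, f(x_4) = 21.347406, coefficient = 1

I ≈ (0.250000/3) × 131.854027 = 10.987836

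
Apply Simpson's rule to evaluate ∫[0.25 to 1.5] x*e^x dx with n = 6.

f(x) = x*e^x
a = 0.25, b = 1.5, n = 6
h = (b - a)/n = 0.208333

Simpson's rule: (h/3)[f(x₀) + 4f(x₁) + 2f(x₂) + ... + f(xₙ)]

x_0 = 0.2500, f(x_0) = 0.321006, coefficient = 1
x_1 = 0.4583, f(x_1) = 0.724825, coefficient = 4
x_2 = 0.6667, f(x_2) = 1.298489, coefficient = 2
x_3 = 0.8750, f(x_3) = 2.099016, coefficient = 4
x_4 = 1.0833, f(x_4) = 3.200721, coefficient = 2
x_5 = 1.2917, f(x_5) = 4.700176, coefficient = 4
x_6 = 1.5000, f(x_6) = 6.722534, coefficient = 1

I ≈ (0.208333/3) × 46.138029 = 3.204030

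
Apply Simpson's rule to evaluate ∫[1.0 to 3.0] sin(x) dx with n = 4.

f(x) = sin(x)
a = 1.0, b = 3.0, n = 4
h = (b - a)/n = 0.500000

Simpson's rule: (h/3)[f(x₀) + 4f(x₁) + 2f(x₂) + ... + f(xₙ)]

x_0 = 1.0000, f(x_0) = 0.841471, coefficient = 1
x_1 = 1.5000, f(x_1) = 0.997495, coefficient = 4
x_2 = 2.0000, f(x_2) = 0.909297, coefficient = 2
x_3 = 2.5000, f(x_3) = 0.598472, coefficient = 4
x_4 = 3.0000, f(x_4) = 0.141120, coefficient = 1

I ≈ (0.500000/3) × 9.185054 = 1.530842
Exact value: 1.530295
Error: 0.000548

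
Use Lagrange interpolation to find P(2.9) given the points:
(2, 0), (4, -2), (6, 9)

Lagrange interpolation formula:
P(x) = Σ yᵢ × Lᵢ(x)
where Lᵢ(x) = Π_{j≠i} (x - xⱼ)/(xᵢ - xⱼ)

L_0(2.9) = (2.9 - 4)/(2 - 4) × (2.9 - 6)/(2 - 6) = 0.426250
L_1(2.9) = (2.9 - 2)/(4 - 2) × (2.9 - 6)/(4 - 6) = 0.697500
L_2(2.9) = (2.9 - 2)/(6 - 2) × (2.9 - 4)/(6 - 4) = -0.123750

P(2.9) = 0×L_0(2.9) + (-2)×L_1(2.9) + 9×L_2(2.9)
P(2.9) = -2.508750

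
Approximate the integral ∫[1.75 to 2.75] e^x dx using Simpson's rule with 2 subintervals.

f(x) = e^x
a = 1.75, b = 2.75, n = 2
h = (b - a)/n = 0.500000

Simpson's rule: (h/3)[f(x₀) + 4f(x₁) + 2f(x₂) + ... + f(xₙ)]

x_0 = 1.7500, f(x_0) = 5.754603, coefficient = 1
x_1 = 2.2500, f(x_1) = 9.487736, coefficient = 4
x_2 = 2.7500, f(x_2) = 15.642632, coefficient = 1

I ≈ (0.500000/3) × 59.348178 = 9.891363
Exact value: 9.888029
Error: 0.003334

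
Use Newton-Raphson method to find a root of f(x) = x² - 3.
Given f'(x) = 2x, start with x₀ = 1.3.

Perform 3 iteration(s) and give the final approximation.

f(x) = x² - 3
f'(x) = 2x
x₀ = 1.3

Newton-Raphson formula: x_{n+1} = x_n - f(x_n)/f'(x_n)

Iteration 1:
  f(1.300000) = -1.310000
  f'(1.300000) = 2.600000
  x_1 = 1.300000 - (-1.310000)/2.600000 = 1.803846
Iteration 2:
  f(1.803846) = 0.253861
  f'(1.803846) = 3.607692
  x_2 = 1.803846 - 0.253861/3.607692 = 1.733480
Iteration 3:
  f(1.733480) = 0.004951
  f'(1.733480) = 3.466959
  x_3 = 1.733480 - 0.004951/3.466959 = 1.732051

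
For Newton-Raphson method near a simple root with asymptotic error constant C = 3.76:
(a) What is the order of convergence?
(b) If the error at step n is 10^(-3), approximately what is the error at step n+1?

(a) Newton-Raphson has quadratic (order 2) convergence near simple roots.
    This means |e_{n+1}| ≈ C|e_n|².

(b) With |e_n| = 10^(-3) and C = 3.76:
    |e_{n+1}| ≈ 3.76 × (10^(-3))² = 3.76 × 10^(-6)

(a) 2 (quadratic); (b) |e_{n+1}| ≈ 3.760e-06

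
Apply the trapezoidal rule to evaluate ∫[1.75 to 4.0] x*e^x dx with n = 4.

f(x) = x*e^x
a = 1.75, b = 4.0, n = 4
h = (b - a)/n = 0.562500

Trapezoidal rule: (h/2)[f(x₀) + 2f(x₁) + 2f(x₂) + ... + f(xₙ)]

x_0 = 1.7500, f(x_0) = 10.070555, coefficient = 1
x_1 = 2.3125, f(x_1) = 23.355423, coefficient = 2
x_2 = 2.8750, f(x_2) = 50.960594, coefficient = 2
x_3 = 3.4375, f(x_3) = 106.937491, coefficient = 2
x_4 = 4.0000, f(x_4) = 218.392600, coefficient = 1

I ≈ (0.562500/2) × 590.970170 = 166.210360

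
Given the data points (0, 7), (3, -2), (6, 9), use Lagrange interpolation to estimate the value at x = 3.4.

Lagrange interpolation formula:
P(x) = Σ yᵢ × Lᵢ(x)
where Lᵢ(x) = Π_{j≠i} (x - xⱼ)/(xᵢ - xⱼ)

L_0(3.4) = (3.4 - 3)/(0 - 3) × (3.4 - 6)/(0 - 6) = -0.057778
L_1(3.4) = (3.4 - 0)/(3 - 0) × (3.4 - 6)/(3 - 6) = 0.982222
L_2(3.4) = (3.4 - 0)/(6 - 0) × (3.4 - 3)/(6 - 3) = 0.075556

P(3.4) = 7×L_0(3.4) + (-2)×L_1(3.4) + 9×L_2(3.4)
P(3.4) = -1.688889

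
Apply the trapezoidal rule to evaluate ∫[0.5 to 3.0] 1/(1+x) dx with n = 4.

f(x) = 1/(1+x)
a = 0.5, b = 3.0, n = 4
h = (b - a)/n = 0.625000

Trapezoidal rule: (h/2)[f(x₀) + 2f(x₁) + 2f(x₂) + ... + f(xₙ)]

x_0 = 0.5000, f(x_0) = 0.666667, coefficient = 1
x_1 = 1.1250, f(x_1) = 0.470588, coefficient = 2
x_2 = 1.7500, f(x_2) = 0.363636, coefficient = 2
x_3 = 2.3750, f(x_3) = 0.296296, coefficient = 2
x_4 = 3.0000, f(x_4) = 0.250000, coefficient = 1

I ≈ (0.625000/2) × 3.177708 = 0.993034
Exact value: 0.980829
Error: 0.012205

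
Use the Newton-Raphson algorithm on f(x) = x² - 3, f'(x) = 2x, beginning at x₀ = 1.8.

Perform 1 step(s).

f(x) = x² - 3
f'(x) = 2x
x₀ = 1.8

Newton-Raphson formula: x_{n+1} = x_n - f(x_n)/f'(x_n)

Iteration 1:
  f(1.800000) = 0.240000
  f'(1.800000) = 3.600000
  x_1 = 1.800000 - 0.240000/3.600000 = 1.733333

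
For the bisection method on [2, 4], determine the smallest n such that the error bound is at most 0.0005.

We need (b-a)/2^n ≤ 0.0005
(4 - 2)/2^n ≤ 0.0005
2/2^n ≤ 0.0005
2^n ≥ 4000
n ≥ log₂(4000) = 11.97
n ≥ 12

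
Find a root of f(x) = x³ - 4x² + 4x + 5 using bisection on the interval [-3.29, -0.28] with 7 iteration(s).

f(x) = x³ - 4x² + 4x + 5
Initial interval: [-3.29, -0.28]

Iteration 1:
  c_1 = (-3.290000 + (-0.280000))/2 = -1.785000
  f(c_1) = f(-1.785000) = -20.572312
  f(a) × f(c) ≥ 0, new interval: [-1.785000, -0.280000]
Iteration 2:
  c_2 = (-1.785000 + (-0.280000))/2 = -1.032500
  f(c_2) = f(-1.032500) = -4.494928
  f(a) × f(c) ≥ 0, new interval: [-1.032500, -0.280000]
Iteration 3:
  c_3 = (-1.032500 + (-0.280000))/2 = -0.656250
  f(c_3) = f(-0.656250) = 0.369720
  f(a) × f(c) < 0, new interval: [-1.032500, -0.656250]
Iteration 4:
  c_4 = (-1.032500 + (-0.656250))/2 = -0.844375
  f(c_4) = f(-0.844375) = -1.831390
  f(a) × f(c) ≥ 0, new interval: [-0.844375, -0.656250]
Iteration 5:
  c_5 = (-0.844375 + (-0.656250))/2 = -0.750313
  f(c_5) = f(-0.750313) = -0.675528
  f(a) × f(c) ≥ 0, new interval: [-0.750313, -0.656250]
Iteration 6:
  c_6 = (-0.750313 + (-0.656250))/2 = -0.703281
  f(c_6) = f(-0.703281) = -0.139389
  f(a) × f(c) ≥ 0, new interval: [-0.703281, -0.656250]
Iteration 7:
  c_7 = (-0.703281 + (-0.656250))/2 = -0.679766
  f(c_7) = f(-0.679766) = 0.118505
  f(a) × f(c) < 0, new interval: [-0.703281, -0.679766]

After 7 iteration(s), the approximation is c_7 = -0.679766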